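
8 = 8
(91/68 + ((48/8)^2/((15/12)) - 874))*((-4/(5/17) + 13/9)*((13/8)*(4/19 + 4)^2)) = 16321906744/55233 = 295510.05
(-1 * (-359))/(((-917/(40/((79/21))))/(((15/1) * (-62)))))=40064400/10349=3871.33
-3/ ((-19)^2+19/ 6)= -18/ 2185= -0.01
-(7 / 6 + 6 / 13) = -1.63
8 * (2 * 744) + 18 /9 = 11906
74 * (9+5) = 1036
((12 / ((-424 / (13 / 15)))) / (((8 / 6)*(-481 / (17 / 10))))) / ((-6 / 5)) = -17 / 313760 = -0.00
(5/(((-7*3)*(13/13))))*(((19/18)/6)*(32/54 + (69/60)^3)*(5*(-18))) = 8673671/1088640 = 7.97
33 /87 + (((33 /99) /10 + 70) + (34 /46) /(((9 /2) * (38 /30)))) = 26819483 /380190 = 70.54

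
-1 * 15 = -15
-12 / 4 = -3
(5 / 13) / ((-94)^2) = 5 / 114868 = 0.00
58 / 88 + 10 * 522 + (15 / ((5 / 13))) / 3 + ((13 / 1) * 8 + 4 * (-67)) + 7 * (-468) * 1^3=78921 / 44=1793.66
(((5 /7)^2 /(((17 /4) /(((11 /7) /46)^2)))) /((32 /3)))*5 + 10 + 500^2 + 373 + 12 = 173010469364895 /690950176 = 250395.00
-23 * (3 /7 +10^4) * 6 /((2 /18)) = -86943726 /7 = -12420532.29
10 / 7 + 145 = 1025 / 7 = 146.43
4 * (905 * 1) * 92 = 333040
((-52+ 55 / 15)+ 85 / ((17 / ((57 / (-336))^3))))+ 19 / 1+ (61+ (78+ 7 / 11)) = 5112806185 / 46362624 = 110.28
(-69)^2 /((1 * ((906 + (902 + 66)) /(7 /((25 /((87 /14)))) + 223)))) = 53499357 /93700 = 570.96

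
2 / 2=1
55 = 55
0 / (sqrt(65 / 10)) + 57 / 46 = 57 / 46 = 1.24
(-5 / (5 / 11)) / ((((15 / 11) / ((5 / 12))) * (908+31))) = -121 / 33804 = -0.00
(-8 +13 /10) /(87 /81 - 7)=1809 /1600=1.13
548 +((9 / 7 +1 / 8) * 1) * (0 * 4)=548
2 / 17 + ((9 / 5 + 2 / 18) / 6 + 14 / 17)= 2891 / 2295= 1.26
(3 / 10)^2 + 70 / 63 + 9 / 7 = 2.49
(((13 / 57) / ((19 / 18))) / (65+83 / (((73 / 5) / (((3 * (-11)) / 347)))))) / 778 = 987909 / 229295279780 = 0.00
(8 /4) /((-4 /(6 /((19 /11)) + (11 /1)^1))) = -275 /38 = -7.24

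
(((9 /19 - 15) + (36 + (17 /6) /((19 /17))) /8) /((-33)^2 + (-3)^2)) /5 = -1771 /1001376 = -0.00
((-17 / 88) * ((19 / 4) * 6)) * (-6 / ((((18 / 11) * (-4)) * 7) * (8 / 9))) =-2907 / 3584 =-0.81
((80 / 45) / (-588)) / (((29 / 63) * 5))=-4 / 3045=-0.00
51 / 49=1.04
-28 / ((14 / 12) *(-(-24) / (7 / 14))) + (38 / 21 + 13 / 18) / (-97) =-3215 / 6111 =-0.53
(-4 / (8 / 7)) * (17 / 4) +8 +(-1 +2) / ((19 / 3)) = -1021 / 152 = -6.72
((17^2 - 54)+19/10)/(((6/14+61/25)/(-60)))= -1243725/251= -4955.08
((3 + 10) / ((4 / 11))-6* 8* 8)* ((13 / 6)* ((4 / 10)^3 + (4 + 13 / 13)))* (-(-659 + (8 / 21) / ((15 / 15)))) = -7549748167 / 3000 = -2516582.72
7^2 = 49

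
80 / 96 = 5 / 6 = 0.83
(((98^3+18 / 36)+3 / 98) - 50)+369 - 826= 46093591 / 49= 940685.53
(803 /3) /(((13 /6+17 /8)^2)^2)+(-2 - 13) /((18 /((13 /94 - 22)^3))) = 1628067776653799793 /186965921889008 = 8707.83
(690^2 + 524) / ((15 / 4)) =1906496 / 15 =127099.73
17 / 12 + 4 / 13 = 269 / 156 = 1.72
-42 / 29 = -1.45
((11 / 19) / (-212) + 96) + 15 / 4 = 200891 / 2014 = 99.75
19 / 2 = 9.50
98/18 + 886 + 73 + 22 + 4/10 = 986.84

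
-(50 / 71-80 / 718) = -15110 / 25489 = -0.59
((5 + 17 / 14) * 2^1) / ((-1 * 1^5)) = -87 / 7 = -12.43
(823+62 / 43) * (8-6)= 70902 / 43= 1648.88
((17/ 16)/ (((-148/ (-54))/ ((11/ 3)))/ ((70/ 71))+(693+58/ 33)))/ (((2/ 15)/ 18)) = 7952175/ 38559392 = 0.21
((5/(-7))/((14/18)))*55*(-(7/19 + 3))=158400/931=170.14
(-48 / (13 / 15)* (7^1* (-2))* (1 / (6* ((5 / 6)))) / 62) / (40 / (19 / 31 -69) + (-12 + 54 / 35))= -1869840 / 8254649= -0.23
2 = 2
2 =2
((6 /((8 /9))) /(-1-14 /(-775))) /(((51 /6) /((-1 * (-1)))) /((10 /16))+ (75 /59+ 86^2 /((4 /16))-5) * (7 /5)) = -6172875 /37199701216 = -0.00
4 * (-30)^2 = 3600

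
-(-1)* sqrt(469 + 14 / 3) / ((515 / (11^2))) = 847* sqrt(87) / 1545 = 5.11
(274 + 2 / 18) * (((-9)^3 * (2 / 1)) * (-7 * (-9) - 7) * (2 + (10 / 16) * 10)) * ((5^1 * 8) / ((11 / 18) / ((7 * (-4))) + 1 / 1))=-3722345383680 / 493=-7550396315.78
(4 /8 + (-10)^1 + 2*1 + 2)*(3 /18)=-11 /12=-0.92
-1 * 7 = -7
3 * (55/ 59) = 165/ 59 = 2.80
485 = 485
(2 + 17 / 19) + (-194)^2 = 715139 / 19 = 37638.89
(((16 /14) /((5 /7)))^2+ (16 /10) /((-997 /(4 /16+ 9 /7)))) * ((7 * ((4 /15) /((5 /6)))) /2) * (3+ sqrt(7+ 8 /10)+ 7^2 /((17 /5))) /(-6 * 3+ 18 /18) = -528331584 /180083125 - 1784904 * sqrt(195) /52965625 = -3.40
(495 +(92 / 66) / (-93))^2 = 245010.16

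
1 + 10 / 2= 6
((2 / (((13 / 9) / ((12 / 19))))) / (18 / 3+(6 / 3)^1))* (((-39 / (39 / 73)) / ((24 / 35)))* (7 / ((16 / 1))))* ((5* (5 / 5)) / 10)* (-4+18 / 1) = -1126755 / 31616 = -35.64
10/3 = 3.33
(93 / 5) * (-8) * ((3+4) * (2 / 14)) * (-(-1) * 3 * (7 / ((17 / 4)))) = -62496 / 85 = -735.25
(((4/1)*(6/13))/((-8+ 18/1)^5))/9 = 1/487500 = 0.00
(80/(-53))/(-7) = 80/371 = 0.22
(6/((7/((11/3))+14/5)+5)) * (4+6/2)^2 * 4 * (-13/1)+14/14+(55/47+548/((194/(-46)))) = -690740226/405751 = -1702.37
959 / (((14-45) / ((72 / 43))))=-69048 / 1333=-51.80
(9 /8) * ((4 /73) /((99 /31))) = 31 /1606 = 0.02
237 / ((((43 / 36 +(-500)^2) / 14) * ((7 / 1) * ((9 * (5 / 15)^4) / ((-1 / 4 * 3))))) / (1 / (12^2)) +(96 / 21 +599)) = -0.00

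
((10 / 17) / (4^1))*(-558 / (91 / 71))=-99045 / 1547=-64.02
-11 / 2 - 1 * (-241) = 471 / 2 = 235.50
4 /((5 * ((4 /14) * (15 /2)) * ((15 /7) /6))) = 392 /375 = 1.05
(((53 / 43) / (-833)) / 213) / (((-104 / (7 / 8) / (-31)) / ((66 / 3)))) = -18073 / 453407136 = -0.00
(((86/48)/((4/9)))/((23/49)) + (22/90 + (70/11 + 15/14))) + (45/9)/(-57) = 783999883/48454560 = 16.18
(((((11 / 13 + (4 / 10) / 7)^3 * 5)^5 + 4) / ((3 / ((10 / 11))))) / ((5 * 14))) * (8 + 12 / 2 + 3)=27581928167779223704822498302585521435567 / 548192270961425767535692736060361328125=50.31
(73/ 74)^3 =389017/ 405224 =0.96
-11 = -11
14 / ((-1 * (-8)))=7 / 4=1.75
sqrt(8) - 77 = -77+ 2* sqrt(2) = -74.17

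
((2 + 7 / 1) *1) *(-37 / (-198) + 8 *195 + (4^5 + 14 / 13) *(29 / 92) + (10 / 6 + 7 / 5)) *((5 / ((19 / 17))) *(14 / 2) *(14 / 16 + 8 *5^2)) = 26695459588063 / 249964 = 106797217.15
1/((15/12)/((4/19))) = 16/95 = 0.17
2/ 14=1/ 7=0.14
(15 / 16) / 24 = 5 / 128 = 0.04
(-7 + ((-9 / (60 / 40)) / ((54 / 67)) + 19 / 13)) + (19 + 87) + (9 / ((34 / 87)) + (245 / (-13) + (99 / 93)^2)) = 375915185 / 3822858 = 98.33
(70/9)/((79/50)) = 3500/711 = 4.92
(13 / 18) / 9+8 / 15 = 497 / 810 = 0.61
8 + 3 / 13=107 / 13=8.23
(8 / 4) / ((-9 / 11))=-22 / 9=-2.44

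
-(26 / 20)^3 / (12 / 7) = -15379 / 12000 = -1.28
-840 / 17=-49.41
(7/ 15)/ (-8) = -7/ 120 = -0.06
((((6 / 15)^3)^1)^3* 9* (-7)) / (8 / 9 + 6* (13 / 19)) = -393984 / 119140625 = -0.00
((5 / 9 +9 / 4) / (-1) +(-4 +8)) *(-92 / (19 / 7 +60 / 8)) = -13846 / 1287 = -10.76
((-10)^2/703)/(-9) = -100/6327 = -0.02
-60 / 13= -4.62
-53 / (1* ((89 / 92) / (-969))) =4724844 / 89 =53088.13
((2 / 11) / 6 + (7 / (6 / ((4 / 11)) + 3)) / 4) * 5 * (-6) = -3.60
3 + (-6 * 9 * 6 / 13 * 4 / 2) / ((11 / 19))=-11883 / 143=-83.10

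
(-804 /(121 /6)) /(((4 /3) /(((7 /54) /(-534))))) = 469 /64614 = 0.01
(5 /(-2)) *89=-445 /2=-222.50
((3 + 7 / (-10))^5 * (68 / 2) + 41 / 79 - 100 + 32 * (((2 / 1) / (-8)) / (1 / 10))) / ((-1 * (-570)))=7935058649 / 2251500000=3.52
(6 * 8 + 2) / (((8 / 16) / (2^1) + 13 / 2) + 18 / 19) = 760 / 117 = 6.50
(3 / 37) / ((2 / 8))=12 / 37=0.32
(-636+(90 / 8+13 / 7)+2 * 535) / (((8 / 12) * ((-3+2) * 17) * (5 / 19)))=-713583 / 4760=-149.91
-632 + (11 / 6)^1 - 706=-8017 / 6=-1336.17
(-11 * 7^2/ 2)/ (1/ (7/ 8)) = -3773/ 16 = -235.81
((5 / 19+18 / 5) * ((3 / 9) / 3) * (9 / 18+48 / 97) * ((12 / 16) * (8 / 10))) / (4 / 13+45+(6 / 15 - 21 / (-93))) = 28544893 / 5117421240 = 0.01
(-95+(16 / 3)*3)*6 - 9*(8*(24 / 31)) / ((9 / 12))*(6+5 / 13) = -948.52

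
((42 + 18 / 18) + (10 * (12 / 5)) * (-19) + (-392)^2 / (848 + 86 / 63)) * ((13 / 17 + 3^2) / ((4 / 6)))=-1546140351 / 454835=-3399.34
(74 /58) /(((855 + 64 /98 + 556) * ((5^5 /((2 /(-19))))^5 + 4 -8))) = -58016 /1480267367941439151764172778377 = -0.00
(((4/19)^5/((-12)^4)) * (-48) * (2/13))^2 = 16384/755353494027341001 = 0.00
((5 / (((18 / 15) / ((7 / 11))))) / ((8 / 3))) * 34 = 2975 / 88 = 33.81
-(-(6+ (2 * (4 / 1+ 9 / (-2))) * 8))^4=-16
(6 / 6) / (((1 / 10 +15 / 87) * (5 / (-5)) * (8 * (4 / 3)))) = -435 / 1264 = -0.34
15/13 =1.15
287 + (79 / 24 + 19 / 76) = 6973 / 24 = 290.54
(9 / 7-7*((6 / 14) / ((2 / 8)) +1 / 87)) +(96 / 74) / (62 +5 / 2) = -10439746 / 968919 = -10.77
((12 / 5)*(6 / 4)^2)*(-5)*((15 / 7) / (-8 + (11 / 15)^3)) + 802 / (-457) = 480556109 / 82115131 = 5.85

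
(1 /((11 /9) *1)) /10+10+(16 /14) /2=8203 /770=10.65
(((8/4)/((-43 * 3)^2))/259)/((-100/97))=-97/215500950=-0.00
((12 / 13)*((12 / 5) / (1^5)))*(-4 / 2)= -288 / 65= -4.43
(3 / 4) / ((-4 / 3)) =-9 / 16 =-0.56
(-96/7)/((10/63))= -86.40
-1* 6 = -6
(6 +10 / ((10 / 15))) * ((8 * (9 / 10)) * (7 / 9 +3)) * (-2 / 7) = -816 / 5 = -163.20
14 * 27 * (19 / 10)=3591 / 5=718.20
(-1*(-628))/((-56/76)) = -852.29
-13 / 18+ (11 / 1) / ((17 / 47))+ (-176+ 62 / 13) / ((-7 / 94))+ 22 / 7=64942915 / 27846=2332.22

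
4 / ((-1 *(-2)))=2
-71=-71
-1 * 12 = -12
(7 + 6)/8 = 13/8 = 1.62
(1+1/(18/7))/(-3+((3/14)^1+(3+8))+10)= 35/459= 0.08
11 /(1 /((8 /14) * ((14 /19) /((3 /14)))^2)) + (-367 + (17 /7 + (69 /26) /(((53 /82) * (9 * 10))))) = -45474733277 /156699270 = -290.20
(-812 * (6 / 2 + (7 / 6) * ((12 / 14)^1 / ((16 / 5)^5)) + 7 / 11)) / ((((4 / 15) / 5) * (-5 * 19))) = 127821228675 / 219152384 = 583.25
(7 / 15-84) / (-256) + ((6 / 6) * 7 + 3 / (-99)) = 308183 / 42240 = 7.30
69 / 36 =23 / 12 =1.92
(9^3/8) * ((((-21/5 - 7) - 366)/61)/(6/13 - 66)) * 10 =2978937/34648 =85.98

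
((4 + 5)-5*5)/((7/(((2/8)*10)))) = -40/7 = -5.71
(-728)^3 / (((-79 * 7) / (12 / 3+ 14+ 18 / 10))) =5456715264 / 395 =13814469.02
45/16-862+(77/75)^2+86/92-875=-3585651253/2070000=-1732.20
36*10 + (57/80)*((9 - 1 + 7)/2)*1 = 11691/32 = 365.34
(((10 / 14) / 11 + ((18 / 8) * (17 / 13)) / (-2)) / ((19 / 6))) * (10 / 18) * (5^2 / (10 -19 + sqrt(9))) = 1407625 / 1369368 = 1.03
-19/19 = -1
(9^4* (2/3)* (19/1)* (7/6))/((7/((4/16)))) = 13851/4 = 3462.75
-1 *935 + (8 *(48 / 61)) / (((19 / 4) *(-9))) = -3251507 / 3477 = -935.15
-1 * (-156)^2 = -24336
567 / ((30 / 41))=7749 / 10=774.90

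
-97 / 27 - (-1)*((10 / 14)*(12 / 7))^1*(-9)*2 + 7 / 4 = -126391 / 5292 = -23.88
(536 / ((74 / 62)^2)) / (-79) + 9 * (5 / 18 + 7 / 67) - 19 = -294517699 / 14492234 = -20.32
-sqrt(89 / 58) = -sqrt(5162) / 58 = -1.24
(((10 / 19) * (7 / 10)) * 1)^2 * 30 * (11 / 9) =5390 / 1083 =4.98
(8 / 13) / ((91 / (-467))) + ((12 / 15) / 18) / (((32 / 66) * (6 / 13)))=-2520751 / 851760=-2.96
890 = 890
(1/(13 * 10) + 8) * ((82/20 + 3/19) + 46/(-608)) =509049/15200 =33.49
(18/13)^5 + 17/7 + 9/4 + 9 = 195113123/10396204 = 18.77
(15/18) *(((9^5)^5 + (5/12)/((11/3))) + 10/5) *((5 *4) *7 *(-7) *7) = -90287636918711993914338581725/22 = -4103983496305090632469936000.00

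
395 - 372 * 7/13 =2531/13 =194.69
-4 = -4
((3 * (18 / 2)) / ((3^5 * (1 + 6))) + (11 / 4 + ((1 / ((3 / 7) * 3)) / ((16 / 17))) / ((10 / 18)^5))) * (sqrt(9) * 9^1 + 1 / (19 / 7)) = 752704121 / 1496250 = 503.06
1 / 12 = 0.08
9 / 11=0.82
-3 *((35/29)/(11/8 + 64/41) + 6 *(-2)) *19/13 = 6149236/121017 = 50.81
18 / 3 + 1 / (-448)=2687 / 448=6.00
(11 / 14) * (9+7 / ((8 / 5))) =1177 / 112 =10.51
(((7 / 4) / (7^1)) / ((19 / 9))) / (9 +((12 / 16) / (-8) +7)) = 0.01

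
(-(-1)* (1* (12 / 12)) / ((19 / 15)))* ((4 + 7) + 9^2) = 1380 / 19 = 72.63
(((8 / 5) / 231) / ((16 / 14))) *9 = 3 / 55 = 0.05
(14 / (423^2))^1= 14 / 178929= 0.00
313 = 313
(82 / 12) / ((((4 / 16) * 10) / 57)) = 779 / 5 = 155.80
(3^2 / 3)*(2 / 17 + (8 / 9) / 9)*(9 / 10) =149 / 255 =0.58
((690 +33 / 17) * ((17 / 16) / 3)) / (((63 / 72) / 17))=66657 / 14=4761.21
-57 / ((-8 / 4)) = 57 / 2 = 28.50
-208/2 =-104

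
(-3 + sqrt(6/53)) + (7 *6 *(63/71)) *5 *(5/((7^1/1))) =sqrt(318)/53 + 9237/71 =130.44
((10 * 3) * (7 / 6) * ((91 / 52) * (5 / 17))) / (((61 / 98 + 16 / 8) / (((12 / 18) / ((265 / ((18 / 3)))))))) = 24010 / 231557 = 0.10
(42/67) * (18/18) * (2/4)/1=21/67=0.31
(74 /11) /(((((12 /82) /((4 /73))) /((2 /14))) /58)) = 351944 /16863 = 20.87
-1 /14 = -0.07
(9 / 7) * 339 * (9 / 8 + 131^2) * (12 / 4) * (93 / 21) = 38957062671 / 392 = 99380261.92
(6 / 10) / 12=1 / 20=0.05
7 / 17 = 0.41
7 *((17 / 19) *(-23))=-2737 / 19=-144.05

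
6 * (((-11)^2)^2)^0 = 6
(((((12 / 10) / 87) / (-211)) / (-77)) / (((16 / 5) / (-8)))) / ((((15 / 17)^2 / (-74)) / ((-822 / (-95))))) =5859764 / 3357036375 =0.00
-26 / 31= -0.84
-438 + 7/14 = -437.50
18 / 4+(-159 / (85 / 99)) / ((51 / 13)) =-123417 / 2890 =-42.70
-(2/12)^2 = -1/36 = -0.03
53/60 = 0.88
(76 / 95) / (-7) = -0.11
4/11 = 0.36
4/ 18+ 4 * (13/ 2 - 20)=-484/ 9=-53.78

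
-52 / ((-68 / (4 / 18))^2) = -13 / 23409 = -0.00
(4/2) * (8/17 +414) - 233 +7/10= 101429/170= 596.64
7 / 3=2.33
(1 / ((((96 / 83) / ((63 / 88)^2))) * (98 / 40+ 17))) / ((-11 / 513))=-281660085 / 265092608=-1.06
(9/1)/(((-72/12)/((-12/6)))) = 3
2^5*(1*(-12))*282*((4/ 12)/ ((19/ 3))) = -108288/ 19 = -5699.37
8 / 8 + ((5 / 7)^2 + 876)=42998 / 49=877.51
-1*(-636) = 636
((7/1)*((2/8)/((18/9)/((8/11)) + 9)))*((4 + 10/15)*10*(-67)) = -465.67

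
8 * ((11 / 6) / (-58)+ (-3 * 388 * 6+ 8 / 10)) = -55865.85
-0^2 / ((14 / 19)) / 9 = 0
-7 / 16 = -0.44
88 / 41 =2.15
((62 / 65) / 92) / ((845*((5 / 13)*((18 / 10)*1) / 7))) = 217 / 1749150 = 0.00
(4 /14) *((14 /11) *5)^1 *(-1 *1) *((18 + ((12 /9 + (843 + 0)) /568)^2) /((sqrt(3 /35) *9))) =-293405885 *sqrt(105) /215593488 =-13.95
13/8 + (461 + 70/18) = 33589/72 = 466.51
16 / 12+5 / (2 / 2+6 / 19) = 77 / 15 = 5.13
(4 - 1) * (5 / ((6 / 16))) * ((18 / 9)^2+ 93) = 3880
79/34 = 2.32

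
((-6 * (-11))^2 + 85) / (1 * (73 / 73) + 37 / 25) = 111025 / 62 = 1790.73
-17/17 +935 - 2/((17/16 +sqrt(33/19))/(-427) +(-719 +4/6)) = 3846759587788680706/4118574005140267 - 1967616 * sqrt(627)/4118574005140267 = 934.00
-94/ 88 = -47/ 44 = -1.07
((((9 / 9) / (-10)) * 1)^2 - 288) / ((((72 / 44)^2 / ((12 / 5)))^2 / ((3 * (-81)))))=421646159 / 7500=56219.49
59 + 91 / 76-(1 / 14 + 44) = 8579 / 532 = 16.13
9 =9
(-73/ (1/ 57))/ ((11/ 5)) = -20805/ 11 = -1891.36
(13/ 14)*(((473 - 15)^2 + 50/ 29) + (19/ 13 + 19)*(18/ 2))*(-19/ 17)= -751935488/ 3451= -217889.16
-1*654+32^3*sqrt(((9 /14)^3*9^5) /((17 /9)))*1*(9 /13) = -654+1451188224*sqrt(238) /10829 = 2066742.95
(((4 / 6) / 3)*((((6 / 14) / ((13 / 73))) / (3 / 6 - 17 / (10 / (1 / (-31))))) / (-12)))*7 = -11315 / 20124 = -0.56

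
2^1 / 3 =2 / 3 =0.67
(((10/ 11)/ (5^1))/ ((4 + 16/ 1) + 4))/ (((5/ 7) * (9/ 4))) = 7/ 1485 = 0.00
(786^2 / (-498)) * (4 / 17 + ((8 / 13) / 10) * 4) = -54777912 / 91715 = -597.26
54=54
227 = 227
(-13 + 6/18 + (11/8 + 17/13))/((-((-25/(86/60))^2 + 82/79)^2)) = 9494847983245/88616443790513184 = 0.00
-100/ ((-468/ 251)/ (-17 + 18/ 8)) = -370225/ 468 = -791.08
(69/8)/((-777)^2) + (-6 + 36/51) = -144894569/27369048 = -5.29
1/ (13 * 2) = 0.04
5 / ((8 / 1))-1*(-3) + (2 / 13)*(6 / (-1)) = 281 / 104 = 2.70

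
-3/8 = -0.38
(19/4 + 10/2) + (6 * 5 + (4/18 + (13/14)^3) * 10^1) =308569/6174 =49.98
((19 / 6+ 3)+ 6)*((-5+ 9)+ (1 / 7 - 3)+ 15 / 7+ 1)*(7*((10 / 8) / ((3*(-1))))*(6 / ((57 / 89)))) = -162425 / 114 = -1424.78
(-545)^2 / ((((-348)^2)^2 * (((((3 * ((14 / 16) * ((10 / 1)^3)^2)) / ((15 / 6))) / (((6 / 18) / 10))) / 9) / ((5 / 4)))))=11881 / 1642612027392000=0.00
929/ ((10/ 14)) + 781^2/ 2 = 3062811/ 10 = 306281.10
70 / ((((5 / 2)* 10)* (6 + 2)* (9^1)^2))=7 / 1620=0.00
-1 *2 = -2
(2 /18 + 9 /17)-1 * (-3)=557 /153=3.64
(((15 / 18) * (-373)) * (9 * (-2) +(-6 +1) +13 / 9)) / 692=180905 / 18684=9.68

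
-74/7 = -10.57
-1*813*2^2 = -3252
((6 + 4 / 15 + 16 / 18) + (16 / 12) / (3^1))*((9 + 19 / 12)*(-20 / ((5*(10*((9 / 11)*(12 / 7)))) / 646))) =-60013723 / 4050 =-14818.20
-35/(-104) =35/104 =0.34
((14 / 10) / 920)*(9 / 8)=63 / 36800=0.00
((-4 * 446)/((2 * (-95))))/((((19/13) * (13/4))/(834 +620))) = 5187872/1805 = 2874.17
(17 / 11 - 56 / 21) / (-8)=37 / 264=0.14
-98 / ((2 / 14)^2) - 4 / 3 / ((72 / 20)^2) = -1166911 / 243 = -4802.10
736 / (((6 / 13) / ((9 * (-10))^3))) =-1162512000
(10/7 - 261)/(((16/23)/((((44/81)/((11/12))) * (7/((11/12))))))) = -167164/99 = -1688.53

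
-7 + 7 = 0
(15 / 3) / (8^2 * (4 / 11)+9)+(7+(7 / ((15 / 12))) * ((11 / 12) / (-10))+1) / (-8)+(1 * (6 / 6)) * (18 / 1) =17.22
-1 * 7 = -7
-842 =-842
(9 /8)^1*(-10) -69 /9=-227 /12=-18.92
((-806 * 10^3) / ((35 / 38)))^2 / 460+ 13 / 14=3752297538093 / 2254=1664728277.77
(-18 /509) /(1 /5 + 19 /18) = -1620 /57517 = -0.03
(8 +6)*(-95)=-1330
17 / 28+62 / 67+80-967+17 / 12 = -2487719 / 2814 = -884.05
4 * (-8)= -32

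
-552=-552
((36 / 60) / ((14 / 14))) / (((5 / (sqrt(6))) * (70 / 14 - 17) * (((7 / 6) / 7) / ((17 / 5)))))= -51 * sqrt(6) / 250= -0.50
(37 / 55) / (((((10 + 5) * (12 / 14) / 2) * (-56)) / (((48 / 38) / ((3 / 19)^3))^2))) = -38575016 / 200475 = -192.42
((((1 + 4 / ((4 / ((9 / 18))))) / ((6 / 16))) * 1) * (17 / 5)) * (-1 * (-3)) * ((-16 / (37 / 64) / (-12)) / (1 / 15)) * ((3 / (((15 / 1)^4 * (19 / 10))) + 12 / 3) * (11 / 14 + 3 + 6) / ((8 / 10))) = 76466324224 / 1107225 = 69061.23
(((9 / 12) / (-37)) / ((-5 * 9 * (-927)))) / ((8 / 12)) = -1 / 1371960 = -0.00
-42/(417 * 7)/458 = -1/31831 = -0.00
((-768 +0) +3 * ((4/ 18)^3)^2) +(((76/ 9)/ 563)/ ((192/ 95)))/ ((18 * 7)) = -17157388985339/ 22340362464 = -768.00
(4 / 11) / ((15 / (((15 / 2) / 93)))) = 2 / 1023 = 0.00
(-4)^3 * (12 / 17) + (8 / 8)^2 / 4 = -3055 / 68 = -44.93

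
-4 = -4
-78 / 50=-39 / 25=-1.56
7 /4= 1.75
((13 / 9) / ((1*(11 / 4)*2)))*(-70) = -1820 / 99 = -18.38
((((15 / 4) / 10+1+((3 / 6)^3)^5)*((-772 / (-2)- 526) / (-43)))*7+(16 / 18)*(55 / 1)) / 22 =254343325 / 69746688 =3.65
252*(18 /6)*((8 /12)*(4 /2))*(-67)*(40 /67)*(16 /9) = -71680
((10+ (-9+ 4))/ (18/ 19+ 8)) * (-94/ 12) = -893/ 204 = -4.38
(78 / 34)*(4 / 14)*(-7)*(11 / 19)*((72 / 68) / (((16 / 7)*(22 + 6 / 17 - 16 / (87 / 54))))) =-783783 / 7912208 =-0.10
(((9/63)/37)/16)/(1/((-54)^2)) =729/1036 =0.70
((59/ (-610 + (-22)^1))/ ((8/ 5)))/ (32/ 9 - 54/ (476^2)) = -0.02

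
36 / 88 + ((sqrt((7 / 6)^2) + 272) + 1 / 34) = 306985 / 1122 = 273.61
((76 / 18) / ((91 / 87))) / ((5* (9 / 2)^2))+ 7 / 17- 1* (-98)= 185050181 / 1879605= 98.45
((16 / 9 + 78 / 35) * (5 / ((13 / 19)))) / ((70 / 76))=911164 / 28665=31.79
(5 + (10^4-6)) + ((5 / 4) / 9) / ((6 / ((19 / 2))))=4319663 / 432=9999.22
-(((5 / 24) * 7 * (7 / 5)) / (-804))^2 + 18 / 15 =2234001691 / 1861678080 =1.20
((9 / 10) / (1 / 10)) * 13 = 117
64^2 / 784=256 / 49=5.22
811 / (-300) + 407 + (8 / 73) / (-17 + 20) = 8854897 / 21900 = 404.33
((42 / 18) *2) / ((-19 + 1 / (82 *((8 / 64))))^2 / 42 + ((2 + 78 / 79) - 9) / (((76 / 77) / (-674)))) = 6507151 / 5737022650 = 0.00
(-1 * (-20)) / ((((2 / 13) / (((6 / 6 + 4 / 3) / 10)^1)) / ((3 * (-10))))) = -910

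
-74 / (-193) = 74 / 193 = 0.38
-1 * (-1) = 1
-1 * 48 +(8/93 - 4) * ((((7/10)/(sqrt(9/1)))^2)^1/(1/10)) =-209798/4185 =-50.13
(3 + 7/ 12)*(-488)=-1748.67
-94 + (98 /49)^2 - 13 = -103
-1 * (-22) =22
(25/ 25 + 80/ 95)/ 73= 35/ 1387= 0.03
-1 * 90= -90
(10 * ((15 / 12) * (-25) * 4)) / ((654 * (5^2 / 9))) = -75 / 109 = -0.69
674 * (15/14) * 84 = 60660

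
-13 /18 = -0.72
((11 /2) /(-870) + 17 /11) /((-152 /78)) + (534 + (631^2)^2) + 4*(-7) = 76869084614820793 /484880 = 158532182426.21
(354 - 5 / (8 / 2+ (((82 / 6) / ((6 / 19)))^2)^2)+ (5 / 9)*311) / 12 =349180735726433 / 7954338654396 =43.90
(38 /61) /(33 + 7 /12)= 456 /24583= 0.02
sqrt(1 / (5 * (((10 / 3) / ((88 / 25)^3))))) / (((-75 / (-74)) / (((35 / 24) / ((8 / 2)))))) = 2849 * sqrt(33) / 28125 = 0.58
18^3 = 5832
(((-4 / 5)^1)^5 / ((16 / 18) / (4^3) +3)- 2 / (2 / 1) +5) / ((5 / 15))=11.67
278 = 278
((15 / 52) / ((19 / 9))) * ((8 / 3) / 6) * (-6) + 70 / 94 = 4415 / 11609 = 0.38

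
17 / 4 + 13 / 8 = 47 / 8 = 5.88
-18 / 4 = -9 / 2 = -4.50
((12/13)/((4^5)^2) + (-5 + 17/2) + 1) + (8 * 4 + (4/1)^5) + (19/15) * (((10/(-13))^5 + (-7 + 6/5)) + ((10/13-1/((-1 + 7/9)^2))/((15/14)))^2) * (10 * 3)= 293285228460780371/21899752243200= 13392.17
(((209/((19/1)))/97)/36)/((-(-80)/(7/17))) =77/4749120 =0.00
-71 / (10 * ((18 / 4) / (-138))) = 3266 / 15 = 217.73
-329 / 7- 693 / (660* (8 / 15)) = -1567 / 32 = -48.97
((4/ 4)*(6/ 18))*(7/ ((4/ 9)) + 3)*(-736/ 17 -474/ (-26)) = -138475/ 884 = -156.65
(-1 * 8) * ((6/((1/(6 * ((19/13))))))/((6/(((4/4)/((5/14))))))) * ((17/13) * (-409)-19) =18385920/169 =108792.43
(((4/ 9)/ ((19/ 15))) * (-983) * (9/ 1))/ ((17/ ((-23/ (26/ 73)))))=49513710/ 4199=11791.79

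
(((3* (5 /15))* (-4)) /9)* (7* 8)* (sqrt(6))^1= -224* sqrt(6) /9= -60.97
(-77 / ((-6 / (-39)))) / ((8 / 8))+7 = -987 / 2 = -493.50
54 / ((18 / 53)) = 159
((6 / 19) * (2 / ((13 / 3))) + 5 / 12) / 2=1667 / 5928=0.28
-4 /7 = -0.57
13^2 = 169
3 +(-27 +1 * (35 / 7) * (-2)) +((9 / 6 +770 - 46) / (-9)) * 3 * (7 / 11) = -12401 / 66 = -187.89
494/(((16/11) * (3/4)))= 2717/6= 452.83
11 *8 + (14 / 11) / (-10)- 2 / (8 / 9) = 18837 / 220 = 85.62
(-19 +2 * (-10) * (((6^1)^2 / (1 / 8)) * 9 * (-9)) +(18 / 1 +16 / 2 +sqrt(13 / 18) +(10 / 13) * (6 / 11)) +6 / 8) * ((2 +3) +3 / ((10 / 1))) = 53 * sqrt(26) / 60 +14144480629 / 5720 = 2472815.80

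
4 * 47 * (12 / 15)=752 / 5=150.40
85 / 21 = 4.05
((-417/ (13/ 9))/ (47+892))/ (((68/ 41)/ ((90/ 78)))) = -769365/ 3596996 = -0.21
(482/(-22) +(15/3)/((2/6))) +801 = 8735/11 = 794.09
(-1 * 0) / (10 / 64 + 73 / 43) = 0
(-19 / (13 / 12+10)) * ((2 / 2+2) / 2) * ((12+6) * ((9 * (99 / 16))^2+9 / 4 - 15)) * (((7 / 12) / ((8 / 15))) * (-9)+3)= 14024754963 / 14336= 978289.27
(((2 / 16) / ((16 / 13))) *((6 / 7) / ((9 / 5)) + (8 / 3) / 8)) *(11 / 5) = 2431 / 13440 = 0.18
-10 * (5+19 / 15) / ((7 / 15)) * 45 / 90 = -470 / 7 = -67.14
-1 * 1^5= -1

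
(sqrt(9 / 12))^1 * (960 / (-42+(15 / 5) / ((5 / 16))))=-400 * sqrt(3) / 27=-25.66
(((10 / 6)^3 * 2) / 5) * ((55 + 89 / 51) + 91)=376750 / 1377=273.60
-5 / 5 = -1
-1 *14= -14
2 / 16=1 / 8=0.12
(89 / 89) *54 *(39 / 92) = 1053 / 46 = 22.89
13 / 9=1.44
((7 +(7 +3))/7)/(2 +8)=17/70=0.24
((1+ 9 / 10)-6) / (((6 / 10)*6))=-41 / 36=-1.14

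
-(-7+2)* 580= 2900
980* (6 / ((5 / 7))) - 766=7466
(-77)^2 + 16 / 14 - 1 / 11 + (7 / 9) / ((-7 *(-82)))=336981209 / 56826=5930.05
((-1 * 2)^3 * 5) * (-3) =120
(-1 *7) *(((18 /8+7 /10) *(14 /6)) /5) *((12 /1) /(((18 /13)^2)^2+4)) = -82569851 /5480500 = -15.07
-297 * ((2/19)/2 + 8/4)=-11583/19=-609.63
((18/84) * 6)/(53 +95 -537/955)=8595/985621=0.01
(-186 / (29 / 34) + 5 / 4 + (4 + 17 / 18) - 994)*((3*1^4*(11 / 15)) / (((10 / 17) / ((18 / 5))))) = -235420471 / 14500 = -16235.89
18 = 18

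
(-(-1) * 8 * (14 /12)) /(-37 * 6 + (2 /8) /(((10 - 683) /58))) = -37688 /896523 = -0.04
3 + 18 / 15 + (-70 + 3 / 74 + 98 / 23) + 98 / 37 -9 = -577403 / 8510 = -67.85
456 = 456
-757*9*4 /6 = -4542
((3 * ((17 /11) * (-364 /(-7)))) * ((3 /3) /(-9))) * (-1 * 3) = 884 /11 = 80.36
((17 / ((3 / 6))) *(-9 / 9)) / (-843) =34 / 843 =0.04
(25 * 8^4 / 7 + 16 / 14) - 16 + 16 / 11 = 1125368 / 77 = 14615.17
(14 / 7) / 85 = 2 / 85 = 0.02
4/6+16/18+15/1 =149/9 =16.56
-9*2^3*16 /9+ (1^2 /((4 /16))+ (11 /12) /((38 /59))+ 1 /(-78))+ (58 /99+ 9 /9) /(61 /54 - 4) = -414875477 /3369080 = -123.14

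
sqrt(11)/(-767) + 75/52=75/52-sqrt(11)/767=1.44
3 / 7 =0.43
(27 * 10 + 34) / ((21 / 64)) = 19456 / 21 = 926.48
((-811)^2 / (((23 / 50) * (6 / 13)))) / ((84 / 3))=213759325 / 1932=110641.47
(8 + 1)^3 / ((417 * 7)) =243 / 973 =0.25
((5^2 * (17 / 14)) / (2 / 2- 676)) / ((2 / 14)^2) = -119 / 54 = -2.20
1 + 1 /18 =19 /18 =1.06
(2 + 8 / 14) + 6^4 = 9090 / 7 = 1298.57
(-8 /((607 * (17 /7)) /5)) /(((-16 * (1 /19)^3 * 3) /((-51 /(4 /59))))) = -2916.77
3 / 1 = 3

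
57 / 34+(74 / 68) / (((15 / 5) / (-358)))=-13075 / 102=-128.19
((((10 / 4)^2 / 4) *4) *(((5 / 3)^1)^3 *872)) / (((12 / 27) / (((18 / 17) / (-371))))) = -1021875 / 6307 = -162.02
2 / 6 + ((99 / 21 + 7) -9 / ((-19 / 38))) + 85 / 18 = 34.77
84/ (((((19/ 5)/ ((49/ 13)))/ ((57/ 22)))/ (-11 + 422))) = 12687570/ 143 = 88724.27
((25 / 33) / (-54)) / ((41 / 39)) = -325 / 24354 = -0.01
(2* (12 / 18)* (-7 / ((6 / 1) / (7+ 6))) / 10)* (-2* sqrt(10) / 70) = 13* sqrt(10) / 225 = 0.18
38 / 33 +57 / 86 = 5149 / 2838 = 1.81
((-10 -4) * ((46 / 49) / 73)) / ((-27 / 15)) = 460 / 4599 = 0.10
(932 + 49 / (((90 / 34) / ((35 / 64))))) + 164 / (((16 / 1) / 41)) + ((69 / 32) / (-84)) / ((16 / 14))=12555425 / 9216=1362.35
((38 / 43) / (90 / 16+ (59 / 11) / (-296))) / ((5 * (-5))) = -7733 / 1226575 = -0.01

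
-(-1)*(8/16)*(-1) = -1/2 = -0.50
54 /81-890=-2668 /3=-889.33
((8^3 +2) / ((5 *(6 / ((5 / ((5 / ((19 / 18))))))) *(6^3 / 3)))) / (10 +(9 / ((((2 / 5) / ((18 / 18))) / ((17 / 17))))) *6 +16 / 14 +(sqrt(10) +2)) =35445697 / 20895647760 - 239267 *sqrt(10) / 20895647760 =0.00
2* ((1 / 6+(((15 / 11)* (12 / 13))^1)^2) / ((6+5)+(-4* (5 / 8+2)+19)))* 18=859396 / 265837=3.23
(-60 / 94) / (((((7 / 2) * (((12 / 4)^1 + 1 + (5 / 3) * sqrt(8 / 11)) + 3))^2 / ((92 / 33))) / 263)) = -43997038560 / 49818037703 + 522633600 * sqrt(22) / 7116862529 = -0.54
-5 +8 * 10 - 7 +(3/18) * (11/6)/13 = 68.02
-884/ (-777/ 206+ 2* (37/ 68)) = 1547884/ 4699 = 329.41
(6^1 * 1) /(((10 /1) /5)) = 3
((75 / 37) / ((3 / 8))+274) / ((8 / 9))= 314.33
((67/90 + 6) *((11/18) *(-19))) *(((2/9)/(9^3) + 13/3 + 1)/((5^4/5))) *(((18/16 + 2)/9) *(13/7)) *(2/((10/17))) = -490558542331/66961566000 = -7.33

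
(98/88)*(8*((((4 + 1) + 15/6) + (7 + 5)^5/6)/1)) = 4064991/11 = 369544.64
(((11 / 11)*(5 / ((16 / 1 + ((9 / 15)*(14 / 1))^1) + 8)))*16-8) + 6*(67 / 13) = 26738 / 1053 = 25.39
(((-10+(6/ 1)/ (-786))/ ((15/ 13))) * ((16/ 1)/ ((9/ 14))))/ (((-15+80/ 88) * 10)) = 6998992/ 4568625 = 1.53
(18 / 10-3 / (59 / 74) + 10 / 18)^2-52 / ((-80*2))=129989033 / 56392200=2.31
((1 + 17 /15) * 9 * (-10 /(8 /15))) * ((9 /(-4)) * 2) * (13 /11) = 21060 /11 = 1914.55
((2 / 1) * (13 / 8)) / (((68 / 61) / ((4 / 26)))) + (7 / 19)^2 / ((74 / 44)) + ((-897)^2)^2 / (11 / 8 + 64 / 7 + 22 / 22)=21952519864386335599 / 390558680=56207993801.05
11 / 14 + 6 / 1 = 95 / 14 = 6.79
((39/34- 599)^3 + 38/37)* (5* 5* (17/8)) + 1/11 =-11352252737.55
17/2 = 8.50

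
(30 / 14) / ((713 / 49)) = 105 / 713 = 0.15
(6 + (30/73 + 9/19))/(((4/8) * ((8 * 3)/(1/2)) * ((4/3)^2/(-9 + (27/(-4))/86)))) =-1.46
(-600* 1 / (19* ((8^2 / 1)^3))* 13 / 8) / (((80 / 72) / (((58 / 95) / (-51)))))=3393 / 1608777728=0.00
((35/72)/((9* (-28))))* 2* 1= -0.00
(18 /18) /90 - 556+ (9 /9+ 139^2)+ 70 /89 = 150322049 /8010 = 18766.80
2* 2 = 4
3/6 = 1/2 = 0.50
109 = 109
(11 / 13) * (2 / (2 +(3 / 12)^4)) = 5632 / 6669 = 0.84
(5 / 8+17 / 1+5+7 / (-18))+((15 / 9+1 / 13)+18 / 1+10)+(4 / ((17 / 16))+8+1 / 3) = 1019605 / 15912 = 64.08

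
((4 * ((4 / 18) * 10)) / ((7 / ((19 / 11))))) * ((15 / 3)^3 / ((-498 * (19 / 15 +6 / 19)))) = -9025000 / 25941069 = -0.35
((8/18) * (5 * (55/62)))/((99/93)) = 1.85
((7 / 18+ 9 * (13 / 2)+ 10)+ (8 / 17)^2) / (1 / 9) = 179756 / 289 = 621.99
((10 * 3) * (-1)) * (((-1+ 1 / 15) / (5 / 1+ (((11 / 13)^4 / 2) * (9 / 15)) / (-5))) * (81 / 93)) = 154229400 / 31426591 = 4.91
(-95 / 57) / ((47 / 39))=-65 / 47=-1.38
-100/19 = -5.26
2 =2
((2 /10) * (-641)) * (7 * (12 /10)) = -26922 /25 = -1076.88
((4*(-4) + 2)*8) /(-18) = 56 /9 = 6.22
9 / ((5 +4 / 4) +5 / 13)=117 / 83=1.41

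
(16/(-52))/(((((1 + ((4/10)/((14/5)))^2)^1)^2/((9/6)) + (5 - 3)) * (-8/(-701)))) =-5049303/504556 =-10.01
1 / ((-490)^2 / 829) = 829 / 240100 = 0.00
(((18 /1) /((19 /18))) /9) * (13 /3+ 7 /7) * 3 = 576 /19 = 30.32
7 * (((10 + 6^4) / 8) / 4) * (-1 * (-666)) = 1522143 / 8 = 190267.88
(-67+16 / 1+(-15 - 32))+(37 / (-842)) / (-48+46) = -164995 / 1684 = -97.98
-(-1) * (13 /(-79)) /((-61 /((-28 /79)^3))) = -285376 /2375954941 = -0.00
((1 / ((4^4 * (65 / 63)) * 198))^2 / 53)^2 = 2401 / 50449370356730445168640000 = 0.00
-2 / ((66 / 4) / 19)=-76 / 33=-2.30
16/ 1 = 16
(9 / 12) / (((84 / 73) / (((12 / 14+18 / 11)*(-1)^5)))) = -876 / 539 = -1.63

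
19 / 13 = 1.46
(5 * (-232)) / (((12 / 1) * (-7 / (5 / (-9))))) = -1450 / 189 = -7.67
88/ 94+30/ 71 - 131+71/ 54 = -23124175/ 180198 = -128.33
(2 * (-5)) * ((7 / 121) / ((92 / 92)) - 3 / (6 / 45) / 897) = -11855 / 36179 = -0.33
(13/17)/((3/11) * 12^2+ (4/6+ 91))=429/73457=0.01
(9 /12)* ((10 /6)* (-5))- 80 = -86.25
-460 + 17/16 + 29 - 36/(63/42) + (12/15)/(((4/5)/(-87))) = -8655/16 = -540.94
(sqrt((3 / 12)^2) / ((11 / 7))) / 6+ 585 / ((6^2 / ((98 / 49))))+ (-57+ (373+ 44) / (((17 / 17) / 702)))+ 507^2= 145136251 / 264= 549758.53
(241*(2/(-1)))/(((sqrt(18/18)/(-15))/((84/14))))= 43380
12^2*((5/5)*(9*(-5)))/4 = -1620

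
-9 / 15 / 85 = -0.01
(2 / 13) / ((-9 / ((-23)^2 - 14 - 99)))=-64 / 9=-7.11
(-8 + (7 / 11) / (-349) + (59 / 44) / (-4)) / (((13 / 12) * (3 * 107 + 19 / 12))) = -4608855 / 193189997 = -0.02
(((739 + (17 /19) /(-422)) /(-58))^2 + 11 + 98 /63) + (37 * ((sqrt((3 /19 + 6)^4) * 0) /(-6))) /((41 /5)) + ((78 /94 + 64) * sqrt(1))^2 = 18822707895466560353 /4299582794009616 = 4377.80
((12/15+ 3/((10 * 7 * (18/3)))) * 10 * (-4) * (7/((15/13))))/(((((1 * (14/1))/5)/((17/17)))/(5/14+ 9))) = -192439/294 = -654.55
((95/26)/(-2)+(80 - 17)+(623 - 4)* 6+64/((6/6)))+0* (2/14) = 199637/52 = 3839.17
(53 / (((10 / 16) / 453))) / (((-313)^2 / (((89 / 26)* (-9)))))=-76924836 / 6367985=-12.08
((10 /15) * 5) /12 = 5 /18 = 0.28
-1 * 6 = -6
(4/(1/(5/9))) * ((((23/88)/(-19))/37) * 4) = -230/69597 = -0.00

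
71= 71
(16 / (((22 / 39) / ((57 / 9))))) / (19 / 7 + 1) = 532 / 11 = 48.36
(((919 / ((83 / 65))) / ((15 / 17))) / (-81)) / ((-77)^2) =-203099 / 119582001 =-0.00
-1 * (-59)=59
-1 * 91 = -91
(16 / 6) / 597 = 0.00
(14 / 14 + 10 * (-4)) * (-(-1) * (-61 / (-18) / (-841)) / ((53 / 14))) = 5551 / 133719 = 0.04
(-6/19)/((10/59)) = -177/95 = -1.86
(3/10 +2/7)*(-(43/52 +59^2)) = -212093/104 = -2039.36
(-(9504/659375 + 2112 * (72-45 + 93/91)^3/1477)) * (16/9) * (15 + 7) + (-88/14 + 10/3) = -12840653489263498342/10434603440625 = -1230583.76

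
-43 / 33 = -1.30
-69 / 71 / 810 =-23 / 19170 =-0.00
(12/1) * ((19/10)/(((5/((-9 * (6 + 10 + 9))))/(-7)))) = 7182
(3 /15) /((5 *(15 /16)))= 16 /375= 0.04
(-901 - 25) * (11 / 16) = -5093 / 8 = -636.62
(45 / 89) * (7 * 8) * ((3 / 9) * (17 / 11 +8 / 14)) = 19560 / 979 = 19.98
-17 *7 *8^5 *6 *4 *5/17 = -27525120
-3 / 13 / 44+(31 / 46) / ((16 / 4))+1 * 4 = 4.16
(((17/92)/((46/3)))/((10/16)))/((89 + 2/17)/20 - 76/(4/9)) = -1156/9984875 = -0.00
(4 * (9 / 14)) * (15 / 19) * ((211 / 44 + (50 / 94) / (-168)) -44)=-79.59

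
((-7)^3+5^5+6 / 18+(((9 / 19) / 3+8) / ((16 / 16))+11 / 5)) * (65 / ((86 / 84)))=144856894 / 817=177303.42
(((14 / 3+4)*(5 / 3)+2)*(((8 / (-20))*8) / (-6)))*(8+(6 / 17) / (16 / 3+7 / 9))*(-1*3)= -8920256 / 42075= -212.01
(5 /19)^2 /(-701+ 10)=-25 /249451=-0.00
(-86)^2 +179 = 7575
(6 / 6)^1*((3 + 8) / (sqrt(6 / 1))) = 11*sqrt(6) / 6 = 4.49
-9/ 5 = -1.80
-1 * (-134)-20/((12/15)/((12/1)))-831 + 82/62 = -30866/31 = -995.68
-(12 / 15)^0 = -1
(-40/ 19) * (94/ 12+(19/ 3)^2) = -17260/ 171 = -100.94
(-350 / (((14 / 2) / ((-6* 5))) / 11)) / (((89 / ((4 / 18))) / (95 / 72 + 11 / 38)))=3026375 / 45657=66.29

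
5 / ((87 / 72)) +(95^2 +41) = 263034 / 29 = 9070.14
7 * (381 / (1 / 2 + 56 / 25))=133350 / 137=973.36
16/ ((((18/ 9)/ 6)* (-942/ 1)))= -8/ 157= -0.05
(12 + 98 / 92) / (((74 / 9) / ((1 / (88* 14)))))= 5409 / 4193728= 0.00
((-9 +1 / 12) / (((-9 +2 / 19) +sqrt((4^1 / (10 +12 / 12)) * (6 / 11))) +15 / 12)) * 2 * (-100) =-28584386600 / 122118771-679835200 * sqrt(6) / 122118771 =-247.71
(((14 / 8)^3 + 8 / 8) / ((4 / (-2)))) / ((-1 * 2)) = 407 / 256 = 1.59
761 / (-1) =-761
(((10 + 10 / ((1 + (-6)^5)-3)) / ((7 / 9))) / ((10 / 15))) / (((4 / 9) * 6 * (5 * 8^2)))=89991 / 3982336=0.02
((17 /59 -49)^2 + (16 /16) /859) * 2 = 14190473930 /2990179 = 4745.69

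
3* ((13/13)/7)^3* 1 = 3/343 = 0.01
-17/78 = -0.22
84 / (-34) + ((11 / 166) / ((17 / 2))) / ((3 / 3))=-3475 / 1411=-2.46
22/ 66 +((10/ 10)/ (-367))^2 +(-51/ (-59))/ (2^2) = 52394729/ 95359812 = 0.55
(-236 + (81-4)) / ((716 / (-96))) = 3816 / 179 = 21.32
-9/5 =-1.80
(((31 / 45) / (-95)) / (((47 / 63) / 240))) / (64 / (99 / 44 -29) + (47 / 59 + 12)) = -9393744 / 41895095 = -0.22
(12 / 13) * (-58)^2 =40368 / 13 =3105.23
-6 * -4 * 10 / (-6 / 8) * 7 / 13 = -2240 / 13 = -172.31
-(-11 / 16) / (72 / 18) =11 / 64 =0.17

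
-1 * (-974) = 974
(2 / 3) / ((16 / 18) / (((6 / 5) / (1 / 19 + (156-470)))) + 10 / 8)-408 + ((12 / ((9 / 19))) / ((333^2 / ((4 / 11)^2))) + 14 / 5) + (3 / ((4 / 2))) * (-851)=-12851804319484969 / 7642137434778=-1681.70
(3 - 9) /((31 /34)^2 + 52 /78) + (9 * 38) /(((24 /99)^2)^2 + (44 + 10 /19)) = 1915520532039 /521249151305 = 3.67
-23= -23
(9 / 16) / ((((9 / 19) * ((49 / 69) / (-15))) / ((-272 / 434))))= 334305 / 21266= 15.72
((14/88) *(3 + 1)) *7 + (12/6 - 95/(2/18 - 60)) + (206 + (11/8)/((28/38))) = 169271/784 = 215.91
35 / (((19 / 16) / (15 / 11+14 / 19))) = 245840 / 3971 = 61.91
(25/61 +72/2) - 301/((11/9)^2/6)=-8654705/7381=-1172.57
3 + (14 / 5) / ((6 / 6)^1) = 29 / 5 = 5.80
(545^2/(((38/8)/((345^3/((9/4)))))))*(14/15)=20237857780000/19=1065150409473.68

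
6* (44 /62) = 132 /31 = 4.26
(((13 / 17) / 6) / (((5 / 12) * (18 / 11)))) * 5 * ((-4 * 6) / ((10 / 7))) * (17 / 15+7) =-488488 / 3825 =-127.71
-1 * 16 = -16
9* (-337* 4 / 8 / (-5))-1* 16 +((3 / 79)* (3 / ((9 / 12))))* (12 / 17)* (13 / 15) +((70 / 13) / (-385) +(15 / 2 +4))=298.88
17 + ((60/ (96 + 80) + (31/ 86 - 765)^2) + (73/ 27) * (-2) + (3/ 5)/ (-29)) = 584685.53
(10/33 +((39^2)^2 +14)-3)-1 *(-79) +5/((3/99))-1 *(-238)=76359832/33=2313934.30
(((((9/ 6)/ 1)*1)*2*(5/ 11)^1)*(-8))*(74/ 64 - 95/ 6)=7045/ 44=160.11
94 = 94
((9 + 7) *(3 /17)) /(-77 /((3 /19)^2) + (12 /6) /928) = -200448 /219262583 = -0.00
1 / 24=0.04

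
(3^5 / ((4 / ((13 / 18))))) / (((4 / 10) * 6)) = 585 / 32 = 18.28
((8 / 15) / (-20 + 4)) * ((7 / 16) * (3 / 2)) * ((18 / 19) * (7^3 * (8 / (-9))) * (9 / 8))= 21609 / 3040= 7.11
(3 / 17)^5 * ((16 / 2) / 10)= 972 / 7099285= 0.00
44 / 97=0.45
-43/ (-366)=43/ 366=0.12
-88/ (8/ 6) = -66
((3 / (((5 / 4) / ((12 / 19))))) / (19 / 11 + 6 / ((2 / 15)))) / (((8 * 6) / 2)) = 33 / 24415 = 0.00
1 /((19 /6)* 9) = 2 /57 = 0.04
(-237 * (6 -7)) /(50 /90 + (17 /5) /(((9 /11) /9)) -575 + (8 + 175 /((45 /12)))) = -10665 /21707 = -0.49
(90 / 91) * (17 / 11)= 1530 / 1001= 1.53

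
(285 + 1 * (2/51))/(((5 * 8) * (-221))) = -14537/450840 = -0.03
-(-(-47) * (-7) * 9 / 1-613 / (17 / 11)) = 57080 / 17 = 3357.65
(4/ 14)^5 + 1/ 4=16935/ 67228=0.25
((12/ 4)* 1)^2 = 9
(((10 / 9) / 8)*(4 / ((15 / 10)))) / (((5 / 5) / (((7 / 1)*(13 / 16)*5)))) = 2275 / 216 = 10.53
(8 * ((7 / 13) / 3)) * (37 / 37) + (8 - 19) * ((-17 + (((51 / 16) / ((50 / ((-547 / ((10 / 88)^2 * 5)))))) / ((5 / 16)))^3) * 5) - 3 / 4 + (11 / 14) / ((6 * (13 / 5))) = 19712089308796985820162336 / 69427490234375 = 283923403283.81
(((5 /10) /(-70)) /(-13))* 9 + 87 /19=158511 /34580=4.58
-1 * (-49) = 49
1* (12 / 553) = 12 / 553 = 0.02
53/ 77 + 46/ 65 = 6987/ 5005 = 1.40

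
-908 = -908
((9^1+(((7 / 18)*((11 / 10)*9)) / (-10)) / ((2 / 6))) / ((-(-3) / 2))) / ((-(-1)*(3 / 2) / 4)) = 1046 / 75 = 13.95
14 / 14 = 1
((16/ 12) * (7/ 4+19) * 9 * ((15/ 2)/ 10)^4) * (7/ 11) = 141183/ 2816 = 50.14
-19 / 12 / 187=-19 / 2244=-0.01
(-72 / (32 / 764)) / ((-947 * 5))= 0.36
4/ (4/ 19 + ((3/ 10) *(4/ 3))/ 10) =15.97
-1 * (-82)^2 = -6724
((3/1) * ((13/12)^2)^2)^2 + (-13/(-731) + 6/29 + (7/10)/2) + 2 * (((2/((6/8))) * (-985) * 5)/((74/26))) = -1725876958823351689/187367629455360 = -9211.18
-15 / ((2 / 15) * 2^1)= -225 / 4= -56.25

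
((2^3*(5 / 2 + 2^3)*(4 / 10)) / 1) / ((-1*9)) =-56 / 15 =-3.73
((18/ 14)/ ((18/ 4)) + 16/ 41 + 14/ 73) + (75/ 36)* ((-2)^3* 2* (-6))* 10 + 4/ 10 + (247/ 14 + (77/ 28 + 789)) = 1177723003/ 419020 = 2810.66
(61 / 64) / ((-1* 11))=-61 / 704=-0.09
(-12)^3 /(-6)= 288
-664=-664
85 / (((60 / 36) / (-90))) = -4590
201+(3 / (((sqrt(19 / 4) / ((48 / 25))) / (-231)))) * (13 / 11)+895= 1096 - 78624 * sqrt(19) / 475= 374.50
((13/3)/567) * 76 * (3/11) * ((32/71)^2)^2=1035993088/158492654397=0.01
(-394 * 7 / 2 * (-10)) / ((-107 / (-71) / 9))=82353.36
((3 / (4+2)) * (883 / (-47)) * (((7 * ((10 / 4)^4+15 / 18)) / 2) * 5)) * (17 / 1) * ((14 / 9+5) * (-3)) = 2192694.45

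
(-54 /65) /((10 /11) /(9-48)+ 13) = -1782 /27835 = -0.06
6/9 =2/3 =0.67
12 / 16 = 3 / 4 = 0.75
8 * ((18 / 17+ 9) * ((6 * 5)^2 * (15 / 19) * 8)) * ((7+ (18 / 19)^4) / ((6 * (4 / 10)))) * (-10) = -32958025200000 / 2215457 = -14876400.31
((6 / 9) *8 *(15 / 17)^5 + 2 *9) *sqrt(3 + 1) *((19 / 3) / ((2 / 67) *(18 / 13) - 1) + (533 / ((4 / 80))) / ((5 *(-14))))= -54994273947132 / 8299064165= -6626.56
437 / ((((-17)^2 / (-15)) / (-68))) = 26220 / 17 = 1542.35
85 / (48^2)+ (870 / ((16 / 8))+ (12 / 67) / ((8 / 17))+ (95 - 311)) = 33871039 / 154368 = 219.42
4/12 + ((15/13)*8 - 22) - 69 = -3176/39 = -81.44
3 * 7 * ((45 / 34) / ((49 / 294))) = 2835 / 17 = 166.76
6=6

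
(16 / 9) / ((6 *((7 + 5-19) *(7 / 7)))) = -8 / 189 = -0.04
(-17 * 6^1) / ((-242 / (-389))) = -19839 / 121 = -163.96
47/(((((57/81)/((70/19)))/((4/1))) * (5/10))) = 1968.53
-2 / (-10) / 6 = 1 / 30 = 0.03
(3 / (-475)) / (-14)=3 / 6650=0.00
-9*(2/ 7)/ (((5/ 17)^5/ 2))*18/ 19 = -920067336/ 415625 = -2213.70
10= 10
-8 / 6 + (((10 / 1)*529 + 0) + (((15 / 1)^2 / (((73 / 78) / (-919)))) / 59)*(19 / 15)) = 7046752 / 12921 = 545.37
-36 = -36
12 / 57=4 / 19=0.21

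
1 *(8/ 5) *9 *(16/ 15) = 15.36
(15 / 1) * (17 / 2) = 255 / 2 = 127.50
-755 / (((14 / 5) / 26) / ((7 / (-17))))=49075 / 17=2886.76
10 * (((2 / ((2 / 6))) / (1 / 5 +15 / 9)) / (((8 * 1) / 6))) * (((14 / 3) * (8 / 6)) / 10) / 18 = 5 / 6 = 0.83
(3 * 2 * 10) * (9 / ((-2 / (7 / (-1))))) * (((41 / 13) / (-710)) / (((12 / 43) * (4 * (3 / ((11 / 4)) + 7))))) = -1221759 / 1314352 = -0.93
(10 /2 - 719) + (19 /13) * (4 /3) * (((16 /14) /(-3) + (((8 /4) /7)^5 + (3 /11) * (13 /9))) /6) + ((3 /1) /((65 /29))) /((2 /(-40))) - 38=-16845148118 /21630609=-778.76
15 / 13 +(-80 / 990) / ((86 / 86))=1381 / 1287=1.07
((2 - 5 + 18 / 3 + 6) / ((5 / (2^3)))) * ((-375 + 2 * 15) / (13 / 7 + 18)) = -34776 / 139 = -250.19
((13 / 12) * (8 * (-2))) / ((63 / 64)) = -3328 / 189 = -17.61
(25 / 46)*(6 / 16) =75 / 368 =0.20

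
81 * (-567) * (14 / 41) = -642978 / 41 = -15682.39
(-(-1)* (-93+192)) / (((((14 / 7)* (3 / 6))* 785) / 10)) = 198 / 157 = 1.26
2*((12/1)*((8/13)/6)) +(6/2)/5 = 199/65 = 3.06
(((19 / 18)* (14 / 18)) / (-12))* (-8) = 133 / 243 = 0.55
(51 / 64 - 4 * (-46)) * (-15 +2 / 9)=-1572991 / 576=-2730.89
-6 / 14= -3 / 7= -0.43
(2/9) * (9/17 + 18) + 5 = 155/17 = 9.12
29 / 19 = 1.53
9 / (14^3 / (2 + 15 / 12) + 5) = 117 / 11041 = 0.01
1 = 1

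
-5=-5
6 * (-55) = -330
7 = 7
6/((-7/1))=-6/7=-0.86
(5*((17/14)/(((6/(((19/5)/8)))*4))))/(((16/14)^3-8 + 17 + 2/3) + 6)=15827/2260096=0.01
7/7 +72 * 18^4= 7558273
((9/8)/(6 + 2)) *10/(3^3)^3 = 0.00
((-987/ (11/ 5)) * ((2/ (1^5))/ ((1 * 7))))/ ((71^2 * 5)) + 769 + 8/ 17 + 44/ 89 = 64597603941/ 83897363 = 769.96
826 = 826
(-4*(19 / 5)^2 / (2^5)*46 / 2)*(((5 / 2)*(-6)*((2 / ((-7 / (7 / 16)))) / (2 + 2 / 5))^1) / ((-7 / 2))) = 9.27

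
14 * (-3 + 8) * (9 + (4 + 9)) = 1540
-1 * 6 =-6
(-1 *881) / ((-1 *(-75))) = -881 / 75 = -11.75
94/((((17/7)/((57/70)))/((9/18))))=2679/170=15.76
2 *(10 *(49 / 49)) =20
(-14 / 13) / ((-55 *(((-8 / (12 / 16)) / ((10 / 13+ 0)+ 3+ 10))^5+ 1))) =625171921450398 / 23020577241004915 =0.03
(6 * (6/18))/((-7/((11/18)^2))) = -121/1134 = -0.11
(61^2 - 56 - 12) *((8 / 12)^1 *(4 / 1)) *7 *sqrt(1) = 204568 / 3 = 68189.33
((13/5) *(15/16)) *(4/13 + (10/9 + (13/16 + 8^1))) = 19153/768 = 24.94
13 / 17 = 0.76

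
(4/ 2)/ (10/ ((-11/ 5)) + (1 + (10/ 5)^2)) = 22/ 5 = 4.40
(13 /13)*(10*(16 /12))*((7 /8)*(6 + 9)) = 175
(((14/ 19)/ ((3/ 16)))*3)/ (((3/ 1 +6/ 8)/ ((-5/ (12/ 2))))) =-448/ 171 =-2.62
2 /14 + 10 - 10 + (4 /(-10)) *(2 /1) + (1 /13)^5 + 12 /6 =17450806 /12995255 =1.34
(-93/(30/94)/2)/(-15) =1457/150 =9.71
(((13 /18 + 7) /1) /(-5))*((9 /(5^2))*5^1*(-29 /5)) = 4031 /250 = 16.12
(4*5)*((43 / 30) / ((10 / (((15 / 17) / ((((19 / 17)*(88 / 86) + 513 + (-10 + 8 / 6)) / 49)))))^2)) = 5154200289 / 2457593274242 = 0.00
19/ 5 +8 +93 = 524/ 5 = 104.80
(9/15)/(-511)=-3/2555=-0.00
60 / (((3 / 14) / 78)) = 21840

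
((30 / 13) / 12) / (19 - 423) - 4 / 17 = -42101 / 178568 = -0.24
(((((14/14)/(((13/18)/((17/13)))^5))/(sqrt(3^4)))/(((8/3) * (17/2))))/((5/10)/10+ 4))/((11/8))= 25978371840/1516443410339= 0.02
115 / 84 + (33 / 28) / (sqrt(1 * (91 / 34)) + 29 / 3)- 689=-687.53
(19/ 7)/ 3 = 19/ 21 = 0.90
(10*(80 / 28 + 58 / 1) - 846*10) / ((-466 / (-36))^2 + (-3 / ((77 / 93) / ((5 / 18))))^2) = -7541281440 / 161912753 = -46.58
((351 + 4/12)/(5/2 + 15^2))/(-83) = -0.02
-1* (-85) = 85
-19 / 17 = -1.12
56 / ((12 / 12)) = 56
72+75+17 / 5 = 752 / 5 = 150.40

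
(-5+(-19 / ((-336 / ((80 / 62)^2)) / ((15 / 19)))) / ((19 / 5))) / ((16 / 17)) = -10821605 / 2045008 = -5.29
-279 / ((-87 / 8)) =744 / 29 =25.66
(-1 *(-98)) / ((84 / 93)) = 217 / 2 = 108.50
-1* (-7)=7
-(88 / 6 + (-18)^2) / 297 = -1.14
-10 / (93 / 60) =-200 / 31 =-6.45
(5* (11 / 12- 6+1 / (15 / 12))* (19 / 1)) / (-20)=4883 / 240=20.35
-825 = -825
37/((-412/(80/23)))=-740/2369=-0.31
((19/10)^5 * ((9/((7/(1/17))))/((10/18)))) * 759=152228090421/59500000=2558.46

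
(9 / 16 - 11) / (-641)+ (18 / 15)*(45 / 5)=554659 / 51280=10.82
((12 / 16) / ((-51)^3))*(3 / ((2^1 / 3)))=-1 / 39304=-0.00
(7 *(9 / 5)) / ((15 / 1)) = 21 / 25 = 0.84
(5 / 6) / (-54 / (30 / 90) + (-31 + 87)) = -5 / 636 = -0.01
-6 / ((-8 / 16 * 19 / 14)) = 168 / 19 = 8.84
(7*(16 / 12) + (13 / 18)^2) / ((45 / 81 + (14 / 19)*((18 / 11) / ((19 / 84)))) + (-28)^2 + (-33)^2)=12679403 / 2417382504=0.01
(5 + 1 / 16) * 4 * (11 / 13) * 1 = 891 / 52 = 17.13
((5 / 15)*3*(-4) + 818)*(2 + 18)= 16280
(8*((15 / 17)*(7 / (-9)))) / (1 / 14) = -3920 / 51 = -76.86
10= 10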